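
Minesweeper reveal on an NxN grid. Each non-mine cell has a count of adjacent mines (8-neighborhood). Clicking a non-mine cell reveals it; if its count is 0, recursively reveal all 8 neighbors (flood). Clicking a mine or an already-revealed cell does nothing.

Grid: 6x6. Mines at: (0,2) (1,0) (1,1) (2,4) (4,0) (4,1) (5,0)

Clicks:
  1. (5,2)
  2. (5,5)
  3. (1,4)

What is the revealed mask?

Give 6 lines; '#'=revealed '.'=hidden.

Click 1 (5,2) count=1: revealed 1 new [(5,2)] -> total=1
Click 2 (5,5) count=0: revealed 11 new [(3,2) (3,3) (3,4) (3,5) (4,2) (4,3) (4,4) (4,5) (5,3) (5,4) (5,5)] -> total=12
Click 3 (1,4) count=1: revealed 1 new [(1,4)] -> total=13

Answer: ......
....#.
......
..####
..####
..####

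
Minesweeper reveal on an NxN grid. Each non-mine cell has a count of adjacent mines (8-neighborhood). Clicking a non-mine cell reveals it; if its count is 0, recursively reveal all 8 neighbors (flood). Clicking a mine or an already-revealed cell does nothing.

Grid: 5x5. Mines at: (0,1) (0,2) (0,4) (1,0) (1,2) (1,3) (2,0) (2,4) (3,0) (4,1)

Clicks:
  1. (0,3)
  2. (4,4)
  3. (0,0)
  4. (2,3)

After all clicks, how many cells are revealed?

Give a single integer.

Click 1 (0,3) count=4: revealed 1 new [(0,3)] -> total=1
Click 2 (4,4) count=0: revealed 6 new [(3,2) (3,3) (3,4) (4,2) (4,3) (4,4)] -> total=7
Click 3 (0,0) count=2: revealed 1 new [(0,0)] -> total=8
Click 4 (2,3) count=3: revealed 1 new [(2,3)] -> total=9

Answer: 9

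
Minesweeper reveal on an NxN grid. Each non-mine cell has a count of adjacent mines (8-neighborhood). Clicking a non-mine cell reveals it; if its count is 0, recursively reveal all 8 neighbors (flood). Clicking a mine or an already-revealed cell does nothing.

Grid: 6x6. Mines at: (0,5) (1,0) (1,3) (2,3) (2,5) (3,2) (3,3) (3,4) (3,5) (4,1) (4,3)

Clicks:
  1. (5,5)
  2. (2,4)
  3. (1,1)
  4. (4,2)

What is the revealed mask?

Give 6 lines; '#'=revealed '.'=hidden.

Click 1 (5,5) count=0: revealed 4 new [(4,4) (4,5) (5,4) (5,5)] -> total=4
Click 2 (2,4) count=6: revealed 1 new [(2,4)] -> total=5
Click 3 (1,1) count=1: revealed 1 new [(1,1)] -> total=6
Click 4 (4,2) count=4: revealed 1 new [(4,2)] -> total=7

Answer: ......
.#....
....#.
......
..#.##
....##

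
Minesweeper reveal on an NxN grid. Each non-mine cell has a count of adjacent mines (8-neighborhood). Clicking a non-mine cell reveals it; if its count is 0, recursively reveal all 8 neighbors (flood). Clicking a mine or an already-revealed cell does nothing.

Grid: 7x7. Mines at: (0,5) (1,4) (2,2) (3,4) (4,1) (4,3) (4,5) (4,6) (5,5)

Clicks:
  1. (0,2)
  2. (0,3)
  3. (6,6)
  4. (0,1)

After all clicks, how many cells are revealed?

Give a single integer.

Answer: 13

Derivation:
Click 1 (0,2) count=0: revealed 12 new [(0,0) (0,1) (0,2) (0,3) (1,0) (1,1) (1,2) (1,3) (2,0) (2,1) (3,0) (3,1)] -> total=12
Click 2 (0,3) count=1: revealed 0 new [(none)] -> total=12
Click 3 (6,6) count=1: revealed 1 new [(6,6)] -> total=13
Click 4 (0,1) count=0: revealed 0 new [(none)] -> total=13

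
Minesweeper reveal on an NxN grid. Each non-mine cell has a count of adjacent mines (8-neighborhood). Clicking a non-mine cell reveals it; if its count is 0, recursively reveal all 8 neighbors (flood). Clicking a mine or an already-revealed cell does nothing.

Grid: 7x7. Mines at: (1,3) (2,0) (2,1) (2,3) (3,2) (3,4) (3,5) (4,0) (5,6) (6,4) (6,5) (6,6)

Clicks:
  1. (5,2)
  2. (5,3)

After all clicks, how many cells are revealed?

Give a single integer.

Click 1 (5,2) count=0: revealed 11 new [(4,1) (4,2) (4,3) (5,0) (5,1) (5,2) (5,3) (6,0) (6,1) (6,2) (6,3)] -> total=11
Click 2 (5,3) count=1: revealed 0 new [(none)] -> total=11

Answer: 11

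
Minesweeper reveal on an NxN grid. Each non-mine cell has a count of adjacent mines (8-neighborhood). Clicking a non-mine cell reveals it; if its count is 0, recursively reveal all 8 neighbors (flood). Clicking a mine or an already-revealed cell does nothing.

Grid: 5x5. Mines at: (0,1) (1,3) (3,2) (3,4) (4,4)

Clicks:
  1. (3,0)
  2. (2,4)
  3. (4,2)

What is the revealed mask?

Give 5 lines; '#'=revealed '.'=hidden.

Answer: .....
##...
##..#
##...
###..

Derivation:
Click 1 (3,0) count=0: revealed 8 new [(1,0) (1,1) (2,0) (2,1) (3,0) (3,1) (4,0) (4,1)] -> total=8
Click 2 (2,4) count=2: revealed 1 new [(2,4)] -> total=9
Click 3 (4,2) count=1: revealed 1 new [(4,2)] -> total=10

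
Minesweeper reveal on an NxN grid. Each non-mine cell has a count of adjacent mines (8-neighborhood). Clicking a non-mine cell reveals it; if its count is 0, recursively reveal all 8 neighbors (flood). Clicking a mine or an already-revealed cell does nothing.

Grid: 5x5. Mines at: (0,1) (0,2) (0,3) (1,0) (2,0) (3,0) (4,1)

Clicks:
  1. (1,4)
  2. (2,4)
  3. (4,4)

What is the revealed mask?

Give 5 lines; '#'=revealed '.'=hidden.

Answer: .....
.####
.####
.####
..###

Derivation:
Click 1 (1,4) count=1: revealed 1 new [(1,4)] -> total=1
Click 2 (2,4) count=0: revealed 14 new [(1,1) (1,2) (1,3) (2,1) (2,2) (2,3) (2,4) (3,1) (3,2) (3,3) (3,4) (4,2) (4,3) (4,4)] -> total=15
Click 3 (4,4) count=0: revealed 0 new [(none)] -> total=15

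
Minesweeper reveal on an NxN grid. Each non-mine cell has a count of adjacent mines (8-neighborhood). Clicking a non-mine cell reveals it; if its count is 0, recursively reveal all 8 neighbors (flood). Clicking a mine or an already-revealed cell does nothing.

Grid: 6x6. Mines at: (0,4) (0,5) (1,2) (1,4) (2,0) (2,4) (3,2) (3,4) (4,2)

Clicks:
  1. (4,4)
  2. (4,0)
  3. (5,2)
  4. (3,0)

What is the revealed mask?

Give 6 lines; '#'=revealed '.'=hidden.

Click 1 (4,4) count=1: revealed 1 new [(4,4)] -> total=1
Click 2 (4,0) count=0: revealed 6 new [(3,0) (3,1) (4,0) (4,1) (5,0) (5,1)] -> total=7
Click 3 (5,2) count=1: revealed 1 new [(5,2)] -> total=8
Click 4 (3,0) count=1: revealed 0 new [(none)] -> total=8

Answer: ......
......
......
##....
##..#.
###...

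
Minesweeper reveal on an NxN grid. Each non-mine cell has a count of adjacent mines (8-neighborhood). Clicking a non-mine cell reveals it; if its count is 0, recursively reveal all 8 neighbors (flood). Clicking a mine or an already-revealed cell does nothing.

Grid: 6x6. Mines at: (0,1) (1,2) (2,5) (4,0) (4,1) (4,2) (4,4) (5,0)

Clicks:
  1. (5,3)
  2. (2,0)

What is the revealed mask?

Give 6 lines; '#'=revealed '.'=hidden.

Answer: ......
##....
##....
##....
......
...#..

Derivation:
Click 1 (5,3) count=2: revealed 1 new [(5,3)] -> total=1
Click 2 (2,0) count=0: revealed 6 new [(1,0) (1,1) (2,0) (2,1) (3,0) (3,1)] -> total=7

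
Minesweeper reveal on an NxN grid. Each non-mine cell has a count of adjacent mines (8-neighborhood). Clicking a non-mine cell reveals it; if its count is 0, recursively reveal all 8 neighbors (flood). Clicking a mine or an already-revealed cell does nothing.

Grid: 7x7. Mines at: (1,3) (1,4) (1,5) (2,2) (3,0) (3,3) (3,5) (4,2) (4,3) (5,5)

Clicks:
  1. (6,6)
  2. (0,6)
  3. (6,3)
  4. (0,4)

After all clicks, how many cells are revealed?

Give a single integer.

Answer: 15

Derivation:
Click 1 (6,6) count=1: revealed 1 new [(6,6)] -> total=1
Click 2 (0,6) count=1: revealed 1 new [(0,6)] -> total=2
Click 3 (6,3) count=0: revealed 12 new [(4,0) (4,1) (5,0) (5,1) (5,2) (5,3) (5,4) (6,0) (6,1) (6,2) (6,3) (6,4)] -> total=14
Click 4 (0,4) count=3: revealed 1 new [(0,4)] -> total=15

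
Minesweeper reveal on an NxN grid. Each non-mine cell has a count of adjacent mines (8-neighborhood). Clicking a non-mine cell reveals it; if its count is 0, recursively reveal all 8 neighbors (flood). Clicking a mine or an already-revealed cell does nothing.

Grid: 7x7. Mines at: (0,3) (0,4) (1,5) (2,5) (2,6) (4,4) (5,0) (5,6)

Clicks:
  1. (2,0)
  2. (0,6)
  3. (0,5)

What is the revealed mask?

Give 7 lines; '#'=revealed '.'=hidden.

Answer: ###..##
#####..
#####..
#####..
####...
.#####.
.#####.

Derivation:
Click 1 (2,0) count=0: revealed 32 new [(0,0) (0,1) (0,2) (1,0) (1,1) (1,2) (1,3) (1,4) (2,0) (2,1) (2,2) (2,3) (2,4) (3,0) (3,1) (3,2) (3,3) (3,4) (4,0) (4,1) (4,2) (4,3) (5,1) (5,2) (5,3) (5,4) (5,5) (6,1) (6,2) (6,3) (6,4) (6,5)] -> total=32
Click 2 (0,6) count=1: revealed 1 new [(0,6)] -> total=33
Click 3 (0,5) count=2: revealed 1 new [(0,5)] -> total=34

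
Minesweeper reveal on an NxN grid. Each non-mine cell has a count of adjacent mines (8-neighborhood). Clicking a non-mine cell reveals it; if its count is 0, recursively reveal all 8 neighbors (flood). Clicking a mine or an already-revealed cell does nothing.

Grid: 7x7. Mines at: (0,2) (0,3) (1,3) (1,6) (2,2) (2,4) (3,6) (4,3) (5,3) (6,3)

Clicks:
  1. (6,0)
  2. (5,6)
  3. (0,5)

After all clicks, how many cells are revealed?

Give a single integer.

Click 1 (6,0) count=0: revealed 18 new [(0,0) (0,1) (1,0) (1,1) (2,0) (2,1) (3,0) (3,1) (3,2) (4,0) (4,1) (4,2) (5,0) (5,1) (5,2) (6,0) (6,1) (6,2)] -> total=18
Click 2 (5,6) count=0: revealed 9 new [(4,4) (4,5) (4,6) (5,4) (5,5) (5,6) (6,4) (6,5) (6,6)] -> total=27
Click 3 (0,5) count=1: revealed 1 new [(0,5)] -> total=28

Answer: 28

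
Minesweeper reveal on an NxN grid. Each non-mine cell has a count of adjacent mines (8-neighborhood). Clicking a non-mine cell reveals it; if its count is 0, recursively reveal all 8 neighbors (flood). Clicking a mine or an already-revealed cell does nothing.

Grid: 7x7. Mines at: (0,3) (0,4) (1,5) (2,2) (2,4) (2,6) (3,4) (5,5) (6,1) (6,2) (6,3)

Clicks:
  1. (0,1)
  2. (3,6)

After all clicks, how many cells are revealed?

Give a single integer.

Click 1 (0,1) count=0: revealed 20 new [(0,0) (0,1) (0,2) (1,0) (1,1) (1,2) (2,0) (2,1) (3,0) (3,1) (3,2) (3,3) (4,0) (4,1) (4,2) (4,3) (5,0) (5,1) (5,2) (5,3)] -> total=20
Click 2 (3,6) count=1: revealed 1 new [(3,6)] -> total=21

Answer: 21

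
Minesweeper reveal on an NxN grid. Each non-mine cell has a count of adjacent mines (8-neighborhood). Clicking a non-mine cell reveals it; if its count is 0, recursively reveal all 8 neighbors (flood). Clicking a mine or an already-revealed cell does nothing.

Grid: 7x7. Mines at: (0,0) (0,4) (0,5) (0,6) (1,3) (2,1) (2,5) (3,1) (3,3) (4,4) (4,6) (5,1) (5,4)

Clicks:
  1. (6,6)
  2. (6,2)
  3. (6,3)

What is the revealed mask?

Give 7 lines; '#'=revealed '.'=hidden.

Click 1 (6,6) count=0: revealed 4 new [(5,5) (5,6) (6,5) (6,6)] -> total=4
Click 2 (6,2) count=1: revealed 1 new [(6,2)] -> total=5
Click 3 (6,3) count=1: revealed 1 new [(6,3)] -> total=6

Answer: .......
.......
.......
.......
.......
.....##
..##.##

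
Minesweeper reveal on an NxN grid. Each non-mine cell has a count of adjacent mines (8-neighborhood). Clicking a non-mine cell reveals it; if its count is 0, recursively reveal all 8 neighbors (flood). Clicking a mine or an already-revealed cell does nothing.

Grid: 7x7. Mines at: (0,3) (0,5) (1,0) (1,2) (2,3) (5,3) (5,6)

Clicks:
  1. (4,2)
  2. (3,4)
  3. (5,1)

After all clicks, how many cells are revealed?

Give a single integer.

Click 1 (4,2) count=1: revealed 1 new [(4,2)] -> total=1
Click 2 (3,4) count=1: revealed 1 new [(3,4)] -> total=2
Click 3 (5,1) count=0: revealed 14 new [(2,0) (2,1) (2,2) (3,0) (3,1) (3,2) (4,0) (4,1) (5,0) (5,1) (5,2) (6,0) (6,1) (6,2)] -> total=16

Answer: 16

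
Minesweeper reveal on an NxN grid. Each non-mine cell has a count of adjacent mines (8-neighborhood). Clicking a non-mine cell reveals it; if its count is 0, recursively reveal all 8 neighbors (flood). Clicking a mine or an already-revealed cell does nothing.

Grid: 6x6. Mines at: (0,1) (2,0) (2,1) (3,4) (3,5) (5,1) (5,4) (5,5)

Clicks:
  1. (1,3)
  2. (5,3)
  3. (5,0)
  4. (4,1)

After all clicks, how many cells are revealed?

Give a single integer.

Answer: 15

Derivation:
Click 1 (1,3) count=0: revealed 12 new [(0,2) (0,3) (0,4) (0,5) (1,2) (1,3) (1,4) (1,5) (2,2) (2,3) (2,4) (2,5)] -> total=12
Click 2 (5,3) count=1: revealed 1 new [(5,3)] -> total=13
Click 3 (5,0) count=1: revealed 1 new [(5,0)] -> total=14
Click 4 (4,1) count=1: revealed 1 new [(4,1)] -> total=15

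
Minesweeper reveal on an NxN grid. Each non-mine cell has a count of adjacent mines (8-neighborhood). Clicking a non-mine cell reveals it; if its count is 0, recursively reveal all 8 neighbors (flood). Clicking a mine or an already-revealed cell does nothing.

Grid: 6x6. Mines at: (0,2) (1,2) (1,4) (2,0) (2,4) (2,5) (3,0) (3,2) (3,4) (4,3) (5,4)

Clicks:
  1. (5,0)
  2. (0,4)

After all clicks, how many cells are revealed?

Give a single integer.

Answer: 7

Derivation:
Click 1 (5,0) count=0: revealed 6 new [(4,0) (4,1) (4,2) (5,0) (5,1) (5,2)] -> total=6
Click 2 (0,4) count=1: revealed 1 new [(0,4)] -> total=7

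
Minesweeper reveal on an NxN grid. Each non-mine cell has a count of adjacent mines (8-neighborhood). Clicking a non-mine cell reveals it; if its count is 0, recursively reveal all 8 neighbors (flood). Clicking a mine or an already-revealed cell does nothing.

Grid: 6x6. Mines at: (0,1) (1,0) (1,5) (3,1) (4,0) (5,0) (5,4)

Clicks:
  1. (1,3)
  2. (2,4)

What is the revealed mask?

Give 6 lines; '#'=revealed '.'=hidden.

Click 1 (1,3) count=0: revealed 18 new [(0,2) (0,3) (0,4) (1,2) (1,3) (1,4) (2,2) (2,3) (2,4) (2,5) (3,2) (3,3) (3,4) (3,5) (4,2) (4,3) (4,4) (4,5)] -> total=18
Click 2 (2,4) count=1: revealed 0 new [(none)] -> total=18

Answer: ..###.
..###.
..####
..####
..####
......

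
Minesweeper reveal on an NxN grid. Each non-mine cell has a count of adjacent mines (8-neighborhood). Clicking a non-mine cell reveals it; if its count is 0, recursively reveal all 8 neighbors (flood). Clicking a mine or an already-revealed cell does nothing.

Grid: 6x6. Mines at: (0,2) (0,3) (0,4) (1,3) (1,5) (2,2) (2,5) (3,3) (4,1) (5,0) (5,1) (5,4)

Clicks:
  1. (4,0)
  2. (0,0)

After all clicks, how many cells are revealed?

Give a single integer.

Click 1 (4,0) count=3: revealed 1 new [(4,0)] -> total=1
Click 2 (0,0) count=0: revealed 8 new [(0,0) (0,1) (1,0) (1,1) (2,0) (2,1) (3,0) (3,1)] -> total=9

Answer: 9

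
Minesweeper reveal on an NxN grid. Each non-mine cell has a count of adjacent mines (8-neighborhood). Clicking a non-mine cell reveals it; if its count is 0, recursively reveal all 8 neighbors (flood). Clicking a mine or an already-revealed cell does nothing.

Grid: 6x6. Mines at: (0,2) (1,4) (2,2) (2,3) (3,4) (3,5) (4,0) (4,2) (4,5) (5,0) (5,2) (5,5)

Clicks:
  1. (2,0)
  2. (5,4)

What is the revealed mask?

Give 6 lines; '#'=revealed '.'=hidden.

Answer: ##....
##....
##....
##....
......
....#.

Derivation:
Click 1 (2,0) count=0: revealed 8 new [(0,0) (0,1) (1,0) (1,1) (2,0) (2,1) (3,0) (3,1)] -> total=8
Click 2 (5,4) count=2: revealed 1 new [(5,4)] -> total=9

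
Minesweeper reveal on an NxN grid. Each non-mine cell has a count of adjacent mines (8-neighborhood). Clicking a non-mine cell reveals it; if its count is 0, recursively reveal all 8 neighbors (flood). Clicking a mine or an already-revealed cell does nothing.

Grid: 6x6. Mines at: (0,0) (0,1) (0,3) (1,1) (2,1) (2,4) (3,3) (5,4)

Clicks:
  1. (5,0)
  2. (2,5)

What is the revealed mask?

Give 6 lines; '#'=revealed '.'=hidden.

Click 1 (5,0) count=0: revealed 11 new [(3,0) (3,1) (3,2) (4,0) (4,1) (4,2) (4,3) (5,0) (5,1) (5,2) (5,3)] -> total=11
Click 2 (2,5) count=1: revealed 1 new [(2,5)] -> total=12

Answer: ......
......
.....#
###...
####..
####..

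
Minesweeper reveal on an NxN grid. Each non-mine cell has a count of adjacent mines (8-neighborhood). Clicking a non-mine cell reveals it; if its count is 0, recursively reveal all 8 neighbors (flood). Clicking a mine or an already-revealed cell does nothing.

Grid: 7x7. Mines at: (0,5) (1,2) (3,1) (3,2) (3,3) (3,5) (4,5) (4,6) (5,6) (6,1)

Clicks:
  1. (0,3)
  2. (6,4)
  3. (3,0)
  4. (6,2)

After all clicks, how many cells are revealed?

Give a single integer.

Click 1 (0,3) count=1: revealed 1 new [(0,3)] -> total=1
Click 2 (6,4) count=0: revealed 11 new [(4,2) (4,3) (4,4) (5,2) (5,3) (5,4) (5,5) (6,2) (6,3) (6,4) (6,5)] -> total=12
Click 3 (3,0) count=1: revealed 1 new [(3,0)] -> total=13
Click 4 (6,2) count=1: revealed 0 new [(none)] -> total=13

Answer: 13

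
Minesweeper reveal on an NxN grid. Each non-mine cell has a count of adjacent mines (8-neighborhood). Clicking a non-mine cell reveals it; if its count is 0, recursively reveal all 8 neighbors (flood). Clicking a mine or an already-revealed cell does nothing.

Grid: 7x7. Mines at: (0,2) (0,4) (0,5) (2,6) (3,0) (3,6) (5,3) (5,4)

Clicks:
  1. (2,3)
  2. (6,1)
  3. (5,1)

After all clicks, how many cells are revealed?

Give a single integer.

Click 1 (2,3) count=0: revealed 20 new [(1,1) (1,2) (1,3) (1,4) (1,5) (2,1) (2,2) (2,3) (2,4) (2,5) (3,1) (3,2) (3,3) (3,4) (3,5) (4,1) (4,2) (4,3) (4,4) (4,5)] -> total=20
Click 2 (6,1) count=0: revealed 7 new [(4,0) (5,0) (5,1) (5,2) (6,0) (6,1) (6,2)] -> total=27
Click 3 (5,1) count=0: revealed 0 new [(none)] -> total=27

Answer: 27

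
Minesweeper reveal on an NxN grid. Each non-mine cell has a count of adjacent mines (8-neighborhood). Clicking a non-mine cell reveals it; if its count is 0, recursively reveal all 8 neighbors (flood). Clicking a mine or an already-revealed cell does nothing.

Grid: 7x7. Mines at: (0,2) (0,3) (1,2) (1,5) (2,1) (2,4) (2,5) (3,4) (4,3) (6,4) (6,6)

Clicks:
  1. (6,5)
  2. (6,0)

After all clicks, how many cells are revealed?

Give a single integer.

Answer: 15

Derivation:
Click 1 (6,5) count=2: revealed 1 new [(6,5)] -> total=1
Click 2 (6,0) count=0: revealed 14 new [(3,0) (3,1) (3,2) (4,0) (4,1) (4,2) (5,0) (5,1) (5,2) (5,3) (6,0) (6,1) (6,2) (6,3)] -> total=15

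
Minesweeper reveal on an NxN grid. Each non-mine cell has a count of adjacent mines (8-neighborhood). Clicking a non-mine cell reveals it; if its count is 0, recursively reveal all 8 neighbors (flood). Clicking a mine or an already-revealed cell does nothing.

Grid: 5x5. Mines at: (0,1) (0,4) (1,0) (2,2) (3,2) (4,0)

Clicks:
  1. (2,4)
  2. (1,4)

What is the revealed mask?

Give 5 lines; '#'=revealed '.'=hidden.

Answer: .....
...##
...##
...##
...##

Derivation:
Click 1 (2,4) count=0: revealed 8 new [(1,3) (1,4) (2,3) (2,4) (3,3) (3,4) (4,3) (4,4)] -> total=8
Click 2 (1,4) count=1: revealed 0 new [(none)] -> total=8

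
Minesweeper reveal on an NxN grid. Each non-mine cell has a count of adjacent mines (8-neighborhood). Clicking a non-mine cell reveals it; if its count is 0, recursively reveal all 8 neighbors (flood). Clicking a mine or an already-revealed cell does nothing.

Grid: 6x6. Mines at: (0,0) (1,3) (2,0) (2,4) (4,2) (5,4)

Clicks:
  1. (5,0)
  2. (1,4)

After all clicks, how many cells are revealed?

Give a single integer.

Answer: 7

Derivation:
Click 1 (5,0) count=0: revealed 6 new [(3,0) (3,1) (4,0) (4,1) (5,0) (5,1)] -> total=6
Click 2 (1,4) count=2: revealed 1 new [(1,4)] -> total=7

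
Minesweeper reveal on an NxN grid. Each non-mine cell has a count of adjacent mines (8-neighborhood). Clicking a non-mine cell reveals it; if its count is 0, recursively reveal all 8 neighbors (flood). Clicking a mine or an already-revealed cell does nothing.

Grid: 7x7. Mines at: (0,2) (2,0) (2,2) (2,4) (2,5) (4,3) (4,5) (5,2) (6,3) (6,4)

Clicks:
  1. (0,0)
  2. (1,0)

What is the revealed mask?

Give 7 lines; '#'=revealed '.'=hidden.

Answer: ##.....
##.....
.......
.......
.......
.......
.......

Derivation:
Click 1 (0,0) count=0: revealed 4 new [(0,0) (0,1) (1,0) (1,1)] -> total=4
Click 2 (1,0) count=1: revealed 0 new [(none)] -> total=4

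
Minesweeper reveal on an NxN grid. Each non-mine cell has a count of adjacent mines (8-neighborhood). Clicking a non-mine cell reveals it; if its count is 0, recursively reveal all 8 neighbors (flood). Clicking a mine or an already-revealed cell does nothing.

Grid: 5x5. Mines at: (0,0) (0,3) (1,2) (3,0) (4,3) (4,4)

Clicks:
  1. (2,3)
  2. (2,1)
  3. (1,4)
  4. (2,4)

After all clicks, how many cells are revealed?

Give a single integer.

Click 1 (2,3) count=1: revealed 1 new [(2,3)] -> total=1
Click 2 (2,1) count=2: revealed 1 new [(2,1)] -> total=2
Click 3 (1,4) count=1: revealed 1 new [(1,4)] -> total=3
Click 4 (2,4) count=0: revealed 4 new [(1,3) (2,4) (3,3) (3,4)] -> total=7

Answer: 7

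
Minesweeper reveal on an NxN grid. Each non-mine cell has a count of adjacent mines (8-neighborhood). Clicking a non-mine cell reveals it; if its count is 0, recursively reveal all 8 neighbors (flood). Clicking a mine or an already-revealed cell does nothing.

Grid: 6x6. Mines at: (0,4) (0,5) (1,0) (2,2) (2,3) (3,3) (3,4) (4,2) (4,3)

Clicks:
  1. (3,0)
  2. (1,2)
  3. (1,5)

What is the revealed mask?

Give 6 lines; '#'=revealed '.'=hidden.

Answer: ......
..#..#
##....
##....
##....
##....

Derivation:
Click 1 (3,0) count=0: revealed 8 new [(2,0) (2,1) (3,0) (3,1) (4,0) (4,1) (5,0) (5,1)] -> total=8
Click 2 (1,2) count=2: revealed 1 new [(1,2)] -> total=9
Click 3 (1,5) count=2: revealed 1 new [(1,5)] -> total=10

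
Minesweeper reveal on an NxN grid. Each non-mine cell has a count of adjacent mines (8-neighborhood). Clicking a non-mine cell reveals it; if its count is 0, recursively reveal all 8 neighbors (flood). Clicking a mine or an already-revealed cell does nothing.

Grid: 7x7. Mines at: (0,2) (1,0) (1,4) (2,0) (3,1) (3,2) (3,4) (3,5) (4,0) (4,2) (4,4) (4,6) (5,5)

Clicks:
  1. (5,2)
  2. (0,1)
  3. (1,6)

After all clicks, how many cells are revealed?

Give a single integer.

Answer: 8

Derivation:
Click 1 (5,2) count=1: revealed 1 new [(5,2)] -> total=1
Click 2 (0,1) count=2: revealed 1 new [(0,1)] -> total=2
Click 3 (1,6) count=0: revealed 6 new [(0,5) (0,6) (1,5) (1,6) (2,5) (2,6)] -> total=8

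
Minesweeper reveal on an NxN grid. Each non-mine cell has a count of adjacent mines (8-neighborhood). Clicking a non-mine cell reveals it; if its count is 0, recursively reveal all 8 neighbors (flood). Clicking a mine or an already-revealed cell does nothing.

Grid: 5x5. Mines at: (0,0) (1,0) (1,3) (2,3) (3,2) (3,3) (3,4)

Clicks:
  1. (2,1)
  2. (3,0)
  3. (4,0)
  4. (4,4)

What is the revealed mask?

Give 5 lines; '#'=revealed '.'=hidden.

Click 1 (2,1) count=2: revealed 1 new [(2,1)] -> total=1
Click 2 (3,0) count=0: revealed 5 new [(2,0) (3,0) (3,1) (4,0) (4,1)] -> total=6
Click 3 (4,0) count=0: revealed 0 new [(none)] -> total=6
Click 4 (4,4) count=2: revealed 1 new [(4,4)] -> total=7

Answer: .....
.....
##...
##...
##..#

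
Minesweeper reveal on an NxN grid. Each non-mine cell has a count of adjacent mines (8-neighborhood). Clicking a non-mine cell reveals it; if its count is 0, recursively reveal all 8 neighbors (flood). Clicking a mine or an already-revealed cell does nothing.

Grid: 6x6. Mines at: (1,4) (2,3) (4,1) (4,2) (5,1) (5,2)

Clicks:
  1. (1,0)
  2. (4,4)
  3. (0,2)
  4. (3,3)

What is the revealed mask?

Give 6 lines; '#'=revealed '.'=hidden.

Click 1 (1,0) count=0: revealed 14 new [(0,0) (0,1) (0,2) (0,3) (1,0) (1,1) (1,2) (1,3) (2,0) (2,1) (2,2) (3,0) (3,1) (3,2)] -> total=14
Click 2 (4,4) count=0: revealed 11 new [(2,4) (2,5) (3,3) (3,4) (3,5) (4,3) (4,4) (4,5) (5,3) (5,4) (5,5)] -> total=25
Click 3 (0,2) count=0: revealed 0 new [(none)] -> total=25
Click 4 (3,3) count=2: revealed 0 new [(none)] -> total=25

Answer: ####..
####..
###.##
######
...###
...###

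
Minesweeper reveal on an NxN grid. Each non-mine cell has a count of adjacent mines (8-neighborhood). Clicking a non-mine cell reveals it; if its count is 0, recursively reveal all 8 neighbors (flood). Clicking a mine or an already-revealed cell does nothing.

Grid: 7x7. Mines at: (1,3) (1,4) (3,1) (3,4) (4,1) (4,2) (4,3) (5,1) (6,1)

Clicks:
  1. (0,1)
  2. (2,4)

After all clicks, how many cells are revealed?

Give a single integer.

Click 1 (0,1) count=0: revealed 9 new [(0,0) (0,1) (0,2) (1,0) (1,1) (1,2) (2,0) (2,1) (2,2)] -> total=9
Click 2 (2,4) count=3: revealed 1 new [(2,4)] -> total=10

Answer: 10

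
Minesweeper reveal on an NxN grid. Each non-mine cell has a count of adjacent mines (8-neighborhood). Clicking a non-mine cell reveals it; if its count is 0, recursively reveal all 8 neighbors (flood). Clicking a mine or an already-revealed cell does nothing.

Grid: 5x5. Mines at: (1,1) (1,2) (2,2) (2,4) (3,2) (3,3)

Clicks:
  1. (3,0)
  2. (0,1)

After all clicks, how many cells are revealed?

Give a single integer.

Click 1 (3,0) count=0: revealed 6 new [(2,0) (2,1) (3,0) (3,1) (4,0) (4,1)] -> total=6
Click 2 (0,1) count=2: revealed 1 new [(0,1)] -> total=7

Answer: 7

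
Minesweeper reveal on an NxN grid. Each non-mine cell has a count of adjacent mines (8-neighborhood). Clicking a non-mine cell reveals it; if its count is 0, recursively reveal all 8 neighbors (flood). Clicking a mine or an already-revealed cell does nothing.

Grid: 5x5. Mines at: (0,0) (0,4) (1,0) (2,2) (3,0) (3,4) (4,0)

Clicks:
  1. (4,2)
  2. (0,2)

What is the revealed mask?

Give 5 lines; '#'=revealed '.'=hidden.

Click 1 (4,2) count=0: revealed 6 new [(3,1) (3,2) (3,3) (4,1) (4,2) (4,3)] -> total=6
Click 2 (0,2) count=0: revealed 6 new [(0,1) (0,2) (0,3) (1,1) (1,2) (1,3)] -> total=12

Answer: .###.
.###.
.....
.###.
.###.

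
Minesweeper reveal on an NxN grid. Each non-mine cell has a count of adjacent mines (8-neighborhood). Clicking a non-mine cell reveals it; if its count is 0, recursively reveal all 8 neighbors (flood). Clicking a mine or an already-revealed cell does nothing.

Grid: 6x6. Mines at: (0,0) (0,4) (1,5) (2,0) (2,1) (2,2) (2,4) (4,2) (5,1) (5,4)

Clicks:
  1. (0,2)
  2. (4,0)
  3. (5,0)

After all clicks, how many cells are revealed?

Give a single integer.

Answer: 8

Derivation:
Click 1 (0,2) count=0: revealed 6 new [(0,1) (0,2) (0,3) (1,1) (1,2) (1,3)] -> total=6
Click 2 (4,0) count=1: revealed 1 new [(4,0)] -> total=7
Click 3 (5,0) count=1: revealed 1 new [(5,0)] -> total=8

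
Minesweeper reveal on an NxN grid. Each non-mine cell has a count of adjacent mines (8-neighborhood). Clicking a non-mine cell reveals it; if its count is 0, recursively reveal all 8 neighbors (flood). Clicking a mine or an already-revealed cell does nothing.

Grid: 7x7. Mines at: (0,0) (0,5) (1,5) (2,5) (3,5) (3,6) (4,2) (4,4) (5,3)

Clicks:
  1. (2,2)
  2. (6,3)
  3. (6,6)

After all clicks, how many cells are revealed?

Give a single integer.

Answer: 36

Derivation:
Click 1 (2,2) count=0: revealed 27 new [(0,1) (0,2) (0,3) (0,4) (1,0) (1,1) (1,2) (1,3) (1,4) (2,0) (2,1) (2,2) (2,3) (2,4) (3,0) (3,1) (3,2) (3,3) (3,4) (4,0) (4,1) (5,0) (5,1) (5,2) (6,0) (6,1) (6,2)] -> total=27
Click 2 (6,3) count=1: revealed 1 new [(6,3)] -> total=28
Click 3 (6,6) count=0: revealed 8 new [(4,5) (4,6) (5,4) (5,5) (5,6) (6,4) (6,5) (6,6)] -> total=36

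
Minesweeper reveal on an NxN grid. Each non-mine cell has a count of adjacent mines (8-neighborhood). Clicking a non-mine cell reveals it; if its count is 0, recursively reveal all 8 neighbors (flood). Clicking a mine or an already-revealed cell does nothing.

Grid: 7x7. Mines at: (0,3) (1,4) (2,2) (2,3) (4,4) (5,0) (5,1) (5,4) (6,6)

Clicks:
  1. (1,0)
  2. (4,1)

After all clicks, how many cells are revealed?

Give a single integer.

Answer: 12

Derivation:
Click 1 (1,0) count=0: revealed 12 new [(0,0) (0,1) (0,2) (1,0) (1,1) (1,2) (2,0) (2,1) (3,0) (3,1) (4,0) (4,1)] -> total=12
Click 2 (4,1) count=2: revealed 0 new [(none)] -> total=12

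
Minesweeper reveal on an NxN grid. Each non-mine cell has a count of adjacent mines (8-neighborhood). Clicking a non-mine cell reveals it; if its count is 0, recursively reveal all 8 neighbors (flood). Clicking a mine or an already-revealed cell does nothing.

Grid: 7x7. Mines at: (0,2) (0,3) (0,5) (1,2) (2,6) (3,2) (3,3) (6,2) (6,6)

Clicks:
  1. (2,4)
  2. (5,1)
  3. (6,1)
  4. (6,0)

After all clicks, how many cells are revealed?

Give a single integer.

Answer: 15

Derivation:
Click 1 (2,4) count=1: revealed 1 new [(2,4)] -> total=1
Click 2 (5,1) count=1: revealed 1 new [(5,1)] -> total=2
Click 3 (6,1) count=1: revealed 1 new [(6,1)] -> total=3
Click 4 (6,0) count=0: revealed 12 new [(0,0) (0,1) (1,0) (1,1) (2,0) (2,1) (3,0) (3,1) (4,0) (4,1) (5,0) (6,0)] -> total=15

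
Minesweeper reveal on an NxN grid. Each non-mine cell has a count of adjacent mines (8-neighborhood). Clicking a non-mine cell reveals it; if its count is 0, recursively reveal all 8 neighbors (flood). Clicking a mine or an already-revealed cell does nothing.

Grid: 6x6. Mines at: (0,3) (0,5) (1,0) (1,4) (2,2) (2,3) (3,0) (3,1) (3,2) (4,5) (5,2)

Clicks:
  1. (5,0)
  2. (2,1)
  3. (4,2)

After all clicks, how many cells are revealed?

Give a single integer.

Click 1 (5,0) count=0: revealed 4 new [(4,0) (4,1) (5,0) (5,1)] -> total=4
Click 2 (2,1) count=5: revealed 1 new [(2,1)] -> total=5
Click 3 (4,2) count=3: revealed 1 new [(4,2)] -> total=6

Answer: 6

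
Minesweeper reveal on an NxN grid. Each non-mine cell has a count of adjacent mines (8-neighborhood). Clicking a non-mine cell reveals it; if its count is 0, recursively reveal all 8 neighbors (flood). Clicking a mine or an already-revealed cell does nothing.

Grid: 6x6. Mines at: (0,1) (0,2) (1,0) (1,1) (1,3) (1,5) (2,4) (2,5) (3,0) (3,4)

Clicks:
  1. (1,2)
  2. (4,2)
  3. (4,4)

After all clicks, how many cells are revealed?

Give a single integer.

Click 1 (1,2) count=4: revealed 1 new [(1,2)] -> total=1
Click 2 (4,2) count=0: revealed 18 new [(2,1) (2,2) (2,3) (3,1) (3,2) (3,3) (4,0) (4,1) (4,2) (4,3) (4,4) (4,5) (5,0) (5,1) (5,2) (5,3) (5,4) (5,5)] -> total=19
Click 3 (4,4) count=1: revealed 0 new [(none)] -> total=19

Answer: 19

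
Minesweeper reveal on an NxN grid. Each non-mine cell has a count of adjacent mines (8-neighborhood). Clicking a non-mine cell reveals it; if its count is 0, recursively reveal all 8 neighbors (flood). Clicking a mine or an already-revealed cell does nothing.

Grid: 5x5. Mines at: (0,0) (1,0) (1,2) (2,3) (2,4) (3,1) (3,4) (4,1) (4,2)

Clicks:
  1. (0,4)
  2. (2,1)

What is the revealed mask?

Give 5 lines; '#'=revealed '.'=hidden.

Click 1 (0,4) count=0: revealed 4 new [(0,3) (0,4) (1,3) (1,4)] -> total=4
Click 2 (2,1) count=3: revealed 1 new [(2,1)] -> total=5

Answer: ...##
...##
.#...
.....
.....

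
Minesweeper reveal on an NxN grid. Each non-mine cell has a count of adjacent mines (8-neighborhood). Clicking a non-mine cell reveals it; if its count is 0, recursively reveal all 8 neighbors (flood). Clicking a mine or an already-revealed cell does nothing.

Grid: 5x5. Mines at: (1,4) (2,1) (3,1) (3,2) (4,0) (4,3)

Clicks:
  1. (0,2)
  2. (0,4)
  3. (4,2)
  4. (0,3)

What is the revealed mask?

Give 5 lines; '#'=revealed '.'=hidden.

Answer: #####
####.
.....
.....
..#..

Derivation:
Click 1 (0,2) count=0: revealed 8 new [(0,0) (0,1) (0,2) (0,3) (1,0) (1,1) (1,2) (1,3)] -> total=8
Click 2 (0,4) count=1: revealed 1 new [(0,4)] -> total=9
Click 3 (4,2) count=3: revealed 1 new [(4,2)] -> total=10
Click 4 (0,3) count=1: revealed 0 new [(none)] -> total=10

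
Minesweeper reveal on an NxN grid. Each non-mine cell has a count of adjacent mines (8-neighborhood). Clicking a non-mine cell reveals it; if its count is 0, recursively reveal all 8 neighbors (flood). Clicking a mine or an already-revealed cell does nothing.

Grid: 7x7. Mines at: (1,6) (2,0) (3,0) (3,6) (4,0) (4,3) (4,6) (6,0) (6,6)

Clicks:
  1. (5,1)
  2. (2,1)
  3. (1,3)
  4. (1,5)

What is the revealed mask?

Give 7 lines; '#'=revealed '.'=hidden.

Answer: ######.
######.
.#####.
.#####.
.......
.#.....
.......

Derivation:
Click 1 (5,1) count=2: revealed 1 new [(5,1)] -> total=1
Click 2 (2,1) count=2: revealed 1 new [(2,1)] -> total=2
Click 3 (1,3) count=0: revealed 21 new [(0,0) (0,1) (0,2) (0,3) (0,4) (0,5) (1,0) (1,1) (1,2) (1,3) (1,4) (1,5) (2,2) (2,3) (2,4) (2,5) (3,1) (3,2) (3,3) (3,4) (3,5)] -> total=23
Click 4 (1,5) count=1: revealed 0 new [(none)] -> total=23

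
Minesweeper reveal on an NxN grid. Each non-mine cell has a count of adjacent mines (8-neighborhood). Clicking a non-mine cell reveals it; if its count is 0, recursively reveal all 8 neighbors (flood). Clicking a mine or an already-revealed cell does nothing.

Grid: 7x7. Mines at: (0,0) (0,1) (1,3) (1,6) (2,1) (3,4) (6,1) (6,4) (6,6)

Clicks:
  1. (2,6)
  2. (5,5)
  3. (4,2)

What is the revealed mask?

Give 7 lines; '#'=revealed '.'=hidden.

Answer: .......
.......
......#
####...
####...
####.#.
.......

Derivation:
Click 1 (2,6) count=1: revealed 1 new [(2,6)] -> total=1
Click 2 (5,5) count=2: revealed 1 new [(5,5)] -> total=2
Click 3 (4,2) count=0: revealed 12 new [(3,0) (3,1) (3,2) (3,3) (4,0) (4,1) (4,2) (4,3) (5,0) (5,1) (5,2) (5,3)] -> total=14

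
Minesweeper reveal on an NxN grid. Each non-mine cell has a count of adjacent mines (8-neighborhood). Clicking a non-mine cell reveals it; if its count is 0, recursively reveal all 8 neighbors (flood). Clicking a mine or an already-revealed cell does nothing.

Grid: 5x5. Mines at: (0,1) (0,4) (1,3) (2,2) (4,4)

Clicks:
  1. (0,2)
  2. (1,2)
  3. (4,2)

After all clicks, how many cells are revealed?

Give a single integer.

Click 1 (0,2) count=2: revealed 1 new [(0,2)] -> total=1
Click 2 (1,2) count=3: revealed 1 new [(1,2)] -> total=2
Click 3 (4,2) count=0: revealed 12 new [(1,0) (1,1) (2,0) (2,1) (3,0) (3,1) (3,2) (3,3) (4,0) (4,1) (4,2) (4,3)] -> total=14

Answer: 14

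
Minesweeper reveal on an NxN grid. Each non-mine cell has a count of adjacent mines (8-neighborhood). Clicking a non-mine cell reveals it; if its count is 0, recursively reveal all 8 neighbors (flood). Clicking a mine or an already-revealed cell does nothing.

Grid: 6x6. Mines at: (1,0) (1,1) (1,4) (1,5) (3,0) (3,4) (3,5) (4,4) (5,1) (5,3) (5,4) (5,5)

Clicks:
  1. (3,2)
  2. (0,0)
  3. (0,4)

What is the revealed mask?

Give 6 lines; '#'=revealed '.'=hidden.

Answer: #...#.
......
.###..
.###..
.###..
......

Derivation:
Click 1 (3,2) count=0: revealed 9 new [(2,1) (2,2) (2,3) (3,1) (3,2) (3,3) (4,1) (4,2) (4,3)] -> total=9
Click 2 (0,0) count=2: revealed 1 new [(0,0)] -> total=10
Click 3 (0,4) count=2: revealed 1 new [(0,4)] -> total=11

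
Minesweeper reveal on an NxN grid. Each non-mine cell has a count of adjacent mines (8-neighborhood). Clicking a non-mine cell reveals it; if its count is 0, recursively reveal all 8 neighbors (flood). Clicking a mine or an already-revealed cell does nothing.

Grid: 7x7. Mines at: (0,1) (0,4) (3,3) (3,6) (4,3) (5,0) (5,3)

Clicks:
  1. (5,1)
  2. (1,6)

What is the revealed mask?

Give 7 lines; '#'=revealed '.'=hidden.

Click 1 (5,1) count=1: revealed 1 new [(5,1)] -> total=1
Click 2 (1,6) count=0: revealed 6 new [(0,5) (0,6) (1,5) (1,6) (2,5) (2,6)] -> total=7

Answer: .....##
.....##
.....##
.......
.......
.#.....
.......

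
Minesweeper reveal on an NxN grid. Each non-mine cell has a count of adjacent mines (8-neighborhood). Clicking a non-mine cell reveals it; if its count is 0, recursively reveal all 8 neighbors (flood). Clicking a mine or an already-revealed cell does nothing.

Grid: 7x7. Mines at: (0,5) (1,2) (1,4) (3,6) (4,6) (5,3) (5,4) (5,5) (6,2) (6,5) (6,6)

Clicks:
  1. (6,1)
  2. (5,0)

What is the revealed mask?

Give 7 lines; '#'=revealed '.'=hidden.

Answer: ##.....
##.....
######.
######.
######.
###....
##.....

Derivation:
Click 1 (6,1) count=1: revealed 1 new [(6,1)] -> total=1
Click 2 (5,0) count=0: revealed 26 new [(0,0) (0,1) (1,0) (1,1) (2,0) (2,1) (2,2) (2,3) (2,4) (2,5) (3,0) (3,1) (3,2) (3,3) (3,4) (3,5) (4,0) (4,1) (4,2) (4,3) (4,4) (4,5) (5,0) (5,1) (5,2) (6,0)] -> total=27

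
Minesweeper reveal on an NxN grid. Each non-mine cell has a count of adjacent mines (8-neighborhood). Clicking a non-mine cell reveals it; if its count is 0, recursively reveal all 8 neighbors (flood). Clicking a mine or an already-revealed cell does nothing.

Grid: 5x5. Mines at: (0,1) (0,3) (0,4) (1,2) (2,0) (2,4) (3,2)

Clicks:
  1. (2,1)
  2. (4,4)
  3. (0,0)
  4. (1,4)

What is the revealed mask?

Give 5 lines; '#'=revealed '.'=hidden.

Click 1 (2,1) count=3: revealed 1 new [(2,1)] -> total=1
Click 2 (4,4) count=0: revealed 4 new [(3,3) (3,4) (4,3) (4,4)] -> total=5
Click 3 (0,0) count=1: revealed 1 new [(0,0)] -> total=6
Click 4 (1,4) count=3: revealed 1 new [(1,4)] -> total=7

Answer: #....
....#
.#...
...##
...##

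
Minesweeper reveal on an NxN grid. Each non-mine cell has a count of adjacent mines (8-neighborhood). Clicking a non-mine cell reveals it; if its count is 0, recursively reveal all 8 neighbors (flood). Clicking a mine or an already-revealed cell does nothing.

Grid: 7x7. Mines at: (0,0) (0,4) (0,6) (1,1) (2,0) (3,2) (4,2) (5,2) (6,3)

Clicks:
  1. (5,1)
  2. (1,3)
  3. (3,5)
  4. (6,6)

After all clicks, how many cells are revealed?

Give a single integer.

Answer: 24

Derivation:
Click 1 (5,1) count=2: revealed 1 new [(5,1)] -> total=1
Click 2 (1,3) count=1: revealed 1 new [(1,3)] -> total=2
Click 3 (3,5) count=0: revealed 22 new [(1,4) (1,5) (1,6) (2,3) (2,4) (2,5) (2,6) (3,3) (3,4) (3,5) (3,6) (4,3) (4,4) (4,5) (4,6) (5,3) (5,4) (5,5) (5,6) (6,4) (6,5) (6,6)] -> total=24
Click 4 (6,6) count=0: revealed 0 new [(none)] -> total=24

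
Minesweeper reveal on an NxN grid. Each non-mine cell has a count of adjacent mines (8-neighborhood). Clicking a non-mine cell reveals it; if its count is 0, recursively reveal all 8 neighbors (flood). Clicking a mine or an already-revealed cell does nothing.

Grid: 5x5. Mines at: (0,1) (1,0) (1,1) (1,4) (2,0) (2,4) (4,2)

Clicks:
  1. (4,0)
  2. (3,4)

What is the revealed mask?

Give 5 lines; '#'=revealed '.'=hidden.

Answer: .....
.....
.....
##..#
##...

Derivation:
Click 1 (4,0) count=0: revealed 4 new [(3,0) (3,1) (4,0) (4,1)] -> total=4
Click 2 (3,4) count=1: revealed 1 new [(3,4)] -> total=5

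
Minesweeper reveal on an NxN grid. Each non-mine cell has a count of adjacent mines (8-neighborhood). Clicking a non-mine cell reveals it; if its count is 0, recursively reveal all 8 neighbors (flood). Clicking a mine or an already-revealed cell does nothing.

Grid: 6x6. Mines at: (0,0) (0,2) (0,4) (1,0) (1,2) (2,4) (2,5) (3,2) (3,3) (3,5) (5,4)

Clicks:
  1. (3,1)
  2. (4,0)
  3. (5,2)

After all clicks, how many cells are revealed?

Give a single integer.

Click 1 (3,1) count=1: revealed 1 new [(3,1)] -> total=1
Click 2 (4,0) count=0: revealed 11 new [(2,0) (2,1) (3,0) (4,0) (4,1) (4,2) (4,3) (5,0) (5,1) (5,2) (5,3)] -> total=12
Click 3 (5,2) count=0: revealed 0 new [(none)] -> total=12

Answer: 12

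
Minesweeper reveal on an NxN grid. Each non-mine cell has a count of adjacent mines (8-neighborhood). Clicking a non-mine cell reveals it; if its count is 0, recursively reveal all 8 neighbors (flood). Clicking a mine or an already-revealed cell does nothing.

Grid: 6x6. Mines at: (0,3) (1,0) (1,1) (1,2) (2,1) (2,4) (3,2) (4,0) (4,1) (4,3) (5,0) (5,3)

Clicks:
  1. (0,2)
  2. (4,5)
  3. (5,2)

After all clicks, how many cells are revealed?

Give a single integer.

Answer: 8

Derivation:
Click 1 (0,2) count=3: revealed 1 new [(0,2)] -> total=1
Click 2 (4,5) count=0: revealed 6 new [(3,4) (3,5) (4,4) (4,5) (5,4) (5,5)] -> total=7
Click 3 (5,2) count=3: revealed 1 new [(5,2)] -> total=8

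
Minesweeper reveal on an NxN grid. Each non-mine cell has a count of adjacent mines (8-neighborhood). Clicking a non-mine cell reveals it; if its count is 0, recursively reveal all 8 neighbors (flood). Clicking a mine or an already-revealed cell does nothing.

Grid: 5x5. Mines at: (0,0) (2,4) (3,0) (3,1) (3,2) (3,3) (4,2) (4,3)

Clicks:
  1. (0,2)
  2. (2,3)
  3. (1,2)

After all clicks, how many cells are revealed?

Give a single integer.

Answer: 11

Derivation:
Click 1 (0,2) count=0: revealed 11 new [(0,1) (0,2) (0,3) (0,4) (1,1) (1,2) (1,3) (1,4) (2,1) (2,2) (2,3)] -> total=11
Click 2 (2,3) count=3: revealed 0 new [(none)] -> total=11
Click 3 (1,2) count=0: revealed 0 new [(none)] -> total=11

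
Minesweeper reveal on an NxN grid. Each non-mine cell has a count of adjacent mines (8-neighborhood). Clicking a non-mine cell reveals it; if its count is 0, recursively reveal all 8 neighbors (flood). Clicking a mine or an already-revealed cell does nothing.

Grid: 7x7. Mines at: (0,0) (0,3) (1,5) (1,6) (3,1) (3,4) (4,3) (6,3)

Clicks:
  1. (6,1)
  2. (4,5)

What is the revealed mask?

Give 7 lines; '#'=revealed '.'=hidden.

Answer: .......
.......
.......
.......
###..#.
###....
###....

Derivation:
Click 1 (6,1) count=0: revealed 9 new [(4,0) (4,1) (4,2) (5,0) (5,1) (5,2) (6,0) (6,1) (6,2)] -> total=9
Click 2 (4,5) count=1: revealed 1 new [(4,5)] -> total=10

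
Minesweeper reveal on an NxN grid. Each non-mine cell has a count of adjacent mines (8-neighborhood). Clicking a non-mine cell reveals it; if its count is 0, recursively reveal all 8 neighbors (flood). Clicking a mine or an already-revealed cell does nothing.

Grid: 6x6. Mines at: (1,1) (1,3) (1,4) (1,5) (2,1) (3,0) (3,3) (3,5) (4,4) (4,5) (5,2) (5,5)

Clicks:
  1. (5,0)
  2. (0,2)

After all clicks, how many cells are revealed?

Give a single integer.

Click 1 (5,0) count=0: revealed 4 new [(4,0) (4,1) (5,0) (5,1)] -> total=4
Click 2 (0,2) count=2: revealed 1 new [(0,2)] -> total=5

Answer: 5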